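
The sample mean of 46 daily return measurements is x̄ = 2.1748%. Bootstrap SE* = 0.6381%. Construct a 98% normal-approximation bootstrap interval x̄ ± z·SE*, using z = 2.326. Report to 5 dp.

Margin = 2.326 × 0.6381 = 1.484221
Interval: 2.1748 ± 1.484221

(0.69058, 3.65902)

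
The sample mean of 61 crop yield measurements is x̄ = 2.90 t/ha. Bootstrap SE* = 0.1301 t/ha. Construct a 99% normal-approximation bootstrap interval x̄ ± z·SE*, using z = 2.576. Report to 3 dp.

Margin = 2.576 × 0.1301 = 0.3351
Interval: 2.90 ± 0.3351

(2.565, 3.235)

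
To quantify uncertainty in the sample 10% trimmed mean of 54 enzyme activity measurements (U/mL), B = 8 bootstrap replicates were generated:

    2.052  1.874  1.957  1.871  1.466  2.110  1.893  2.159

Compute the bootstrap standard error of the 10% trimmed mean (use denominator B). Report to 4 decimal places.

Bootstrap SE is the standard deviation of the 8 replicate 10% trimmed means.
Mean of replicates: (2.052 + 1.874 + 1.957 + 1.871 + 1.466 + 2.110 + 1.893 + 2.159) / 8 = 15.38200 / 8 = 1.92275
Sum of squared deviations: (+0.12925)² + (−0.04875)² + (+0.03425)² + (−0.05175)² + (−0.45675)² + (+0.18725)² + (−0.02975)² + (+0.23625)² = 0.32332
Variance = 0.32332 / 8 = 0.04041
SE* = √0.04041

SE* = 0.2010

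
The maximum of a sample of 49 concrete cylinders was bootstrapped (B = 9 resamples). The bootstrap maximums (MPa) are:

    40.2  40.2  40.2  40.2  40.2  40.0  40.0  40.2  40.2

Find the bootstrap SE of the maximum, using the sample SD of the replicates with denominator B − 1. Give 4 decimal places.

Bootstrap SE is the standard deviation of the 9 replicate maximums.
Mean of replicates: (40.2 + 40.2 + 40.2 + 40.2 + 40.2 + 40.0 + 40.0 + 40.2 + 40.2) / 9 = 361.40000 / 9 = 40.15556
Sum of squared deviations: (+0.04444)² + (+0.04444)² + (+0.04444)² + (+0.04444)² + (+0.04444)² + (−0.15556)² + (−0.15556)² + (+0.04444)² + (+0.04444)² = 0.06222
Variance = 0.06222 / 8 = 0.00778
SE* = √0.00778

SE* = 0.0882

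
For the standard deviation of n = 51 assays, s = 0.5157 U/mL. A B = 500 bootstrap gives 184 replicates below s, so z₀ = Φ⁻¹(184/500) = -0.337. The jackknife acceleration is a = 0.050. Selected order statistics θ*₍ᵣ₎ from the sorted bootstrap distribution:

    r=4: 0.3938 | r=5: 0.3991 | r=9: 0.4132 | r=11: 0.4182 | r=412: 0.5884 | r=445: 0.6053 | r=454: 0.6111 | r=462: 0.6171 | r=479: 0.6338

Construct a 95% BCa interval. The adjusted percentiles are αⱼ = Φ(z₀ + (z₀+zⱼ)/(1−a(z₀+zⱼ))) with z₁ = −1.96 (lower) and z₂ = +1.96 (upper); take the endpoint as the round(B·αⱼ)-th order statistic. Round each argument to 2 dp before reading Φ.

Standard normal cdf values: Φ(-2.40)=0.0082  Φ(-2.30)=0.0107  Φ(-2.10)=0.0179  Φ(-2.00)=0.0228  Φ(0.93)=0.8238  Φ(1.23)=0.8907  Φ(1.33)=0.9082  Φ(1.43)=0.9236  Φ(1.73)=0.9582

(0.3938, 0.6171)

Lower: z₀ + z₁ = -0.337 + (-1.960) = -2.297; 1 − a(z₀+z₁) = 1 − (0.050)(-2.297) = 1.1149; argument = -0.337 + (-2.297)/1.1149 = -2.3974 → -2.40.
α₁ = Φ(-2.40) = 0.0082; rank = round(500 × 0.0082) = 4; θ*₍4₎ = 0.3938.
Upper: z₀ + z₂ = 1.623; 1 − a(z₀+z₂) = 0.9188; argument = 1.4293 → 1.43; α₂ = 0.9236; rank = 462; θ*₍462₎ = 0.6171.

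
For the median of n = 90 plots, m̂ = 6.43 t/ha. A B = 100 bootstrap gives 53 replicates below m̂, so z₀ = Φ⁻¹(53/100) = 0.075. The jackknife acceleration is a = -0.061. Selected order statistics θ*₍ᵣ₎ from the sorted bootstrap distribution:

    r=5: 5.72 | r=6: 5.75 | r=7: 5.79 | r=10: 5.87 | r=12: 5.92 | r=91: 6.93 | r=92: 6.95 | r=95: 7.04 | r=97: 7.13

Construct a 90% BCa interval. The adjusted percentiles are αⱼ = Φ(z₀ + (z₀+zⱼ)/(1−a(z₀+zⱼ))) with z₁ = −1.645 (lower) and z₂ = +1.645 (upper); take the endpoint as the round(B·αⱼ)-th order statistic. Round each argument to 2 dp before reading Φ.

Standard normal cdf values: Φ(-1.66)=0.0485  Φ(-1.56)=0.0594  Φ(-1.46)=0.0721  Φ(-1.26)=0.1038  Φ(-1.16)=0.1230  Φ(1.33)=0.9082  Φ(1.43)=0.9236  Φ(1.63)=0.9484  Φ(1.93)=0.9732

(5.72, 7.04)

Lower: z₀ + z₁ = 0.075 + (-1.645) = -1.570; 1 − a(z₀+z₁) = 1 − (-0.061)(-1.570) = 0.9042; argument = 0.075 + (-1.570)/0.9042 = -1.6613 → -1.66.
α₁ = Φ(-1.66) = 0.0485; rank = round(100 × 0.0485) = 5; θ*₍5₎ = 5.72.
Upper: z₀ + z₂ = 1.720; 1 − a(z₀+z₂) = 1.1049; argument = 1.6317 → 1.63; α₂ = 0.9484; rank = 95; θ*₍95₎ = 7.04.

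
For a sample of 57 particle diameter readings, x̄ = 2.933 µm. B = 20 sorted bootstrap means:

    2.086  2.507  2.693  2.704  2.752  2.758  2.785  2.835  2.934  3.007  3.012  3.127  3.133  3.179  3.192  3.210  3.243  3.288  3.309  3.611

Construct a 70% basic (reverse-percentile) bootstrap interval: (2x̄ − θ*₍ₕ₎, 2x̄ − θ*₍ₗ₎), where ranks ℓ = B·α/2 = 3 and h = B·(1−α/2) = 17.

Percentile endpoints at ranks 3 and 17: θ*₍3₎ = 2.693, θ*₍17₎ = 3.243.
Basic interval reflects these around x̄:
  lower = 2 × 2.933 − 3.243 = 2.623
  upper = 2 × 2.933 − 2.693 = 3.173

(2.623, 3.173)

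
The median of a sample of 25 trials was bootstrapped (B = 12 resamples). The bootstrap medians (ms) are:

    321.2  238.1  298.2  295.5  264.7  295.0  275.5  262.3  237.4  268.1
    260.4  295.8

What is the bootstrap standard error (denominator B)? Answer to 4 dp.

SE* = 24.5237

Bootstrap SE is the standard deviation of the 12 replicate medians.
Mean of replicates: (321.2 + 238.1 + 298.2 + 295.5 + 264.7 + 295.0 + 275.5 + 262.3 + 237.4 + 268.1 + 260.4 + 295.8) / 12 = 3312.20000 / 12 = 276.01667
Sum of squared deviations: (+45.18333)² + (−37.91667)² + (+22.18333)² + (+19.48333)² + (−11.31667)² + (+18.98333)² + (−0.51667)² + (−13.71667)² + (−38.61667)² + (−7.91667)² + (−15.61667)² + (+19.78333)² = 7216.93667
Variance = 7216.93667 / 12 = 601.41139
SE* = √601.41139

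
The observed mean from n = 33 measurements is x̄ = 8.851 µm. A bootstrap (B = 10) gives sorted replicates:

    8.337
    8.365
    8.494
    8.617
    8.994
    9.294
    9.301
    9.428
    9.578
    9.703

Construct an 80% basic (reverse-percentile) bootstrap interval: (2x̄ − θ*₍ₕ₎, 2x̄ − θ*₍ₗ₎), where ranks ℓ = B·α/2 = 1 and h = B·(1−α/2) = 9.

Percentile endpoints at ranks 1 and 9: θ*₍1₎ = 8.337, θ*₍9₎ = 9.578.
Basic interval reflects these around x̄:
  lower = 2 × 8.851 − 9.578 = 8.124
  upper = 2 × 8.851 − 8.337 = 9.365

(8.124, 9.365)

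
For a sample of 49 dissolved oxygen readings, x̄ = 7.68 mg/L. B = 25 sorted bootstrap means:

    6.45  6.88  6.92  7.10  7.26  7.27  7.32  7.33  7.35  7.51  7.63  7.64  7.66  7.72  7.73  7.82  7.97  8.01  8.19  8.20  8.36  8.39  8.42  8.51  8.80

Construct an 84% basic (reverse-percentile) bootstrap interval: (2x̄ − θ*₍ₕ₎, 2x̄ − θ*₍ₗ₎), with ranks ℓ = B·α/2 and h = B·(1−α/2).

Percentile endpoints at ranks 2 and 23: θ*₍2₎ = 6.88, θ*₍23₎ = 8.42.
Basic interval reflects these around x̄:
  lower = 2 × 7.68 − 8.42 = 6.94
  upper = 2 × 7.68 − 6.88 = 8.48

(6.94, 8.48)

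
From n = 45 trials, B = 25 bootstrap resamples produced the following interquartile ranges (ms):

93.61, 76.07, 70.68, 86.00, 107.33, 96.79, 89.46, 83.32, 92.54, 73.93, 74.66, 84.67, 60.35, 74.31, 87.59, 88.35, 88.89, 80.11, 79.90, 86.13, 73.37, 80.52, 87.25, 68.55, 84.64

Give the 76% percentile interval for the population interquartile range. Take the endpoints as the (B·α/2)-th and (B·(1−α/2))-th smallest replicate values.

Sorted replicates: 60.35, 68.55, 70.68, 73.37, 73.93, 74.31, 74.66, 76.07, 79.90, 80.11, 80.52, 83.32, 84.64, 84.67, 86.00, 86.13, 87.25, 87.59, 88.35, 88.89, 89.46, 92.54, 93.61, 96.79, 107.33
α = 0.24; lower rank = 25 × 0.120 = 3; upper rank = 25 × 0.880 = 22.
The 3rd smallest replicate is 70.68; the 22nd is 92.54.

(70.68, 92.54)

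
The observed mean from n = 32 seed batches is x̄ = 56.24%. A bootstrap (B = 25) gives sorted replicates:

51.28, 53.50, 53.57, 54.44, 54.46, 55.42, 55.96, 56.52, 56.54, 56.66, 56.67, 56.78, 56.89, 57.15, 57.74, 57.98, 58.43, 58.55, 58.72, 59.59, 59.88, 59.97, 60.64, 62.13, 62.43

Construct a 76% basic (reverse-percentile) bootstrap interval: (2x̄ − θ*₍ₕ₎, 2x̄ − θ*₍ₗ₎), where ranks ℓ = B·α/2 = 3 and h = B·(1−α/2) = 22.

Percentile endpoints at ranks 3 and 22: θ*₍3₎ = 53.57, θ*₍22₎ = 59.97.
Basic interval reflects these around x̄:
  lower = 2 × 56.24 − 59.97 = 52.51
  upper = 2 × 56.24 − 53.57 = 58.91

(52.51, 58.91)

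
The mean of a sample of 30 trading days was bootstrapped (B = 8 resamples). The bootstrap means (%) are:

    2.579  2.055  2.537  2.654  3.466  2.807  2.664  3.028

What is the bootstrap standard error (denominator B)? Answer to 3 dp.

SE* = 0.381

Bootstrap SE is the standard deviation of the 8 replicate means.
Mean of replicates: (2.579 + 2.055 + 2.537 + 2.654 + 3.466 + 2.807 + 2.664 + 3.028) / 8 = 21.7900 / 8 = 2.7237
Sum of squared deviations: (−0.1447)² + (−0.6687)² + (−0.1867)² + (−0.0697)² + (+0.7423)² + (+0.0833)² + (−0.0597)² + (+0.3043)² = 1.1619
Variance = 1.1619 / 8 = 0.1452
SE* = √0.1452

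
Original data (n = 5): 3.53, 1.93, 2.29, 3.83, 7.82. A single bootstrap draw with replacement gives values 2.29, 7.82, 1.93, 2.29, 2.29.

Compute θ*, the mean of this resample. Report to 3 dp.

Mean = (2.29 + 7.82 + 1.93 + 2.29 + 2.29) / 5 = 16.620 / 5 = 3.324

θ* = 3.324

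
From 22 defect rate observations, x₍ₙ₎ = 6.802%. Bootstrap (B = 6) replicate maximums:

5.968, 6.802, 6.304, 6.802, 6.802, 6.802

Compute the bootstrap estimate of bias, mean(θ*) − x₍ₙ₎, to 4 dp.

bias = −0.2220

mean(θ*) = (5.968 + 6.802 + 6.304 + 6.802 + 6.802 + 6.802) / 6 = 6.58000
bias = 6.58000 − 6.802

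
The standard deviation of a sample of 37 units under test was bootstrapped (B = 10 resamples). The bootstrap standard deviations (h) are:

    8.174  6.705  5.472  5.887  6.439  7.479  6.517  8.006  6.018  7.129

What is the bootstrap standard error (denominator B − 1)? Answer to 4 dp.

Bootstrap SE is the standard deviation of the 10 replicate standard deviations.
Mean of replicates: (8.174 + 6.705 + 5.472 + 5.887 + 6.439 + 7.479 + 6.517 + 8.006 + 6.018 + 7.129) / 10 = 67.82600 / 10 = 6.78260
Sum of squared deviations: (+1.39140)² + (−0.07760)² + (−1.31060)² + (−0.89560)² + (−0.34360)² + (+0.69640)² + (−0.26560)² + (+1.22340)² + (−0.76460)² + (+0.34640)² = 7.33668
Variance = 7.33668 / 9 = 0.81519
SE* = √0.81519

SE* = 0.9029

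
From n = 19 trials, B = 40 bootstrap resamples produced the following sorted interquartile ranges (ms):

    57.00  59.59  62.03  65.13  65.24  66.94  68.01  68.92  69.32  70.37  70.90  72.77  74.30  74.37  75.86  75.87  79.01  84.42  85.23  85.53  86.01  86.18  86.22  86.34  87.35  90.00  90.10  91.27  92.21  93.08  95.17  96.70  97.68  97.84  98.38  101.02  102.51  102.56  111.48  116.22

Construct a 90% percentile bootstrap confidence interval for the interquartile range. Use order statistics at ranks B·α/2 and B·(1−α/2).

α = 0.10; lower rank = 40 × 0.050 = 2; upper rank = 40 × 0.950 = 38.
The 2nd smallest replicate is 59.59; the 38th is 102.56.

(59.59, 102.56)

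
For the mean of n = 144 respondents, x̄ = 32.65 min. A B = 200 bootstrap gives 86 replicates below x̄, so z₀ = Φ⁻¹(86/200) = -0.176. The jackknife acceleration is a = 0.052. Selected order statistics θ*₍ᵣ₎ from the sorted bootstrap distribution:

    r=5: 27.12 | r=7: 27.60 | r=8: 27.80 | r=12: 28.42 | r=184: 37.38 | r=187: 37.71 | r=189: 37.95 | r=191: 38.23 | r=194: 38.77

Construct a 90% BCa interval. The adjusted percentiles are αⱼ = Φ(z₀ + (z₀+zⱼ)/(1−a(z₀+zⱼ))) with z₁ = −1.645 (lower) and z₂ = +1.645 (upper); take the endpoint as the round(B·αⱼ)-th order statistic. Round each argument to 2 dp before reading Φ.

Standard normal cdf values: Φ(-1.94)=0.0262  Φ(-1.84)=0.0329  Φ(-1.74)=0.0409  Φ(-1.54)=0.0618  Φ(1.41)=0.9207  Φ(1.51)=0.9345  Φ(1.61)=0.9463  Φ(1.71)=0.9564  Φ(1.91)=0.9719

Lower: z₀ + z₁ = -0.176 + (-1.645) = -1.821; 1 − a(z₀+z₁) = 1 − (0.052)(-1.821) = 1.0947; argument = -0.176 + (-1.821)/1.0947 = -1.8395 → -1.84.
α₁ = Φ(-1.84) = 0.0329; rank = round(200 × 0.0329) = 7; θ*₍7₎ = 27.60.
Upper: z₀ + z₂ = 1.469; 1 − a(z₀+z₂) = 0.9236; argument = 1.4145 → 1.41; α₂ = 0.9207; rank = 184; θ*₍184₎ = 37.38.

(27.60, 37.38)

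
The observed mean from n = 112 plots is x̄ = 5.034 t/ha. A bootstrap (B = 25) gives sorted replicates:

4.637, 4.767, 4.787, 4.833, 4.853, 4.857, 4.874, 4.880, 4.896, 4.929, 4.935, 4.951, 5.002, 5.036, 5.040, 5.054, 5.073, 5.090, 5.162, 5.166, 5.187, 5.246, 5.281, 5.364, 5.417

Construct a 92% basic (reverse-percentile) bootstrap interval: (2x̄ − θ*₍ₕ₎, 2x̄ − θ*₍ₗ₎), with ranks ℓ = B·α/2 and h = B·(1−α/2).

(4.704, 5.431)

Percentile endpoints at ranks 1 and 24: θ*₍1₎ = 4.637, θ*₍24₎ = 5.364.
Basic interval reflects these around x̄:
  lower = 2 × 5.034 − 5.364 = 4.704
  upper = 2 × 5.034 − 4.637 = 5.431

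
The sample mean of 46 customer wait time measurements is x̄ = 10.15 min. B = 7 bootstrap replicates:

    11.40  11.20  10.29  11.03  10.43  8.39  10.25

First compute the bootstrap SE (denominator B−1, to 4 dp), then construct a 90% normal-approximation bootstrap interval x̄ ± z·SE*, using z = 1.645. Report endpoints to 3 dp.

Mean of replicates = 10.4271; sum of squared deviations = 6.1073; SE* = √(6.1073/6) = 1.0089
Margin = 1.645 × 1.0089 = 1.6596
Interval: 10.15 ± 1.6596

(8.490, 11.810)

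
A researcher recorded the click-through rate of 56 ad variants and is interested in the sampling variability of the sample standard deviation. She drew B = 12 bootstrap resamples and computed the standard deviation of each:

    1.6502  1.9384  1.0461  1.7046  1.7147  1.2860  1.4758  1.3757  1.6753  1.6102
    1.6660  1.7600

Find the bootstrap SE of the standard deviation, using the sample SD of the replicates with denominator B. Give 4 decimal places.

Bootstrap SE is the standard deviation of the 12 replicate standard deviations.
Mean of replicates: (1.6502 + 1.9384 + 1.0461 + 1.7046 + 1.7147 + 1.2860 + 1.4758 + 1.3757 + 1.6753 + 1.6102 + 1.6660 + 1.7600) / 12 = 18.90300 / 12 = 1.57525
Sum of squared deviations: (+0.07495)² + (+0.36315)² + (−0.52915)² + (+0.12935)² + (+0.13945)² + (−0.28925)² + (−0.09945)² + (−0.19955)² + (+0.10005)² + (+0.03495)² + (+0.09075)² + (+0.18475)² = 0.64065
Variance = 0.64065 / 12 = 0.05339
SE* = √0.05339

SE* = 0.2311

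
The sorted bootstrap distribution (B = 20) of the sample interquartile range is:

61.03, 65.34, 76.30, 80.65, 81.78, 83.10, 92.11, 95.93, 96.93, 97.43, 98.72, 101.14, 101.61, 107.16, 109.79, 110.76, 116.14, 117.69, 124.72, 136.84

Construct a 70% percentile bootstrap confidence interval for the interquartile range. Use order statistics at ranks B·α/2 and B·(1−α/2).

(76.30, 116.14)

α = 0.30; lower rank = 20 × 0.150 = 3; upper rank = 20 × 0.850 = 17.
The 3rd smallest replicate is 76.30; the 17th is 116.14.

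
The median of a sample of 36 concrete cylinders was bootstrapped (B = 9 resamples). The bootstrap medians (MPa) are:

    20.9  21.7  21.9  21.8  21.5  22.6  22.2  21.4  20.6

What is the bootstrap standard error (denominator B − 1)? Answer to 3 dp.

Bootstrap SE is the standard deviation of the 9 replicate medians.
Mean of replicates: (20.9 + 21.7 + 21.9 + 21.8 + 21.5 + 22.6 + 22.2 + 21.4 + 20.6) / 9 = 194.6000 / 9 = 21.6222
Sum of squared deviations: (−0.7222)² + (+0.0778)² + (+0.2778)² + (+0.1778)² + (−0.1222)² + (+0.9778)² + (+0.5778)² + (−0.2222)² + (−1.0222)² = 3.0356
Variance = 3.0356 / 8 = 0.3794
SE* = √0.3794

SE* = 0.616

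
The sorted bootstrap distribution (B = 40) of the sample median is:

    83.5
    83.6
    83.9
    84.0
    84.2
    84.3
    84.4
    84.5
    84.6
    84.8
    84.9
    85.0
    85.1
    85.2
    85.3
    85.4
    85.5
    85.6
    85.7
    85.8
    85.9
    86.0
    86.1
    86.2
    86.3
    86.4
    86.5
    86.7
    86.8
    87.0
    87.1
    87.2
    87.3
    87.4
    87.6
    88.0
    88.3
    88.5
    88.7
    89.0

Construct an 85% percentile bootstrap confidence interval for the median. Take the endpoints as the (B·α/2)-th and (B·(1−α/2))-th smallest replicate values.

α = 0.15; lower rank = 40 × 0.075 = 3; upper rank = 40 × 0.925 = 37.
The 3rd smallest replicate is 83.9; the 37th is 88.3.

(83.9, 88.3)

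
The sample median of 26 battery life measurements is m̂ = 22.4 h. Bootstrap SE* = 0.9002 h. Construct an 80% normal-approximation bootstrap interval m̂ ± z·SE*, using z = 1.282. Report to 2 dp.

Margin = 1.282 × 0.9002 = 1.154
Interval: 22.4 ± 1.154

(21.25, 23.55)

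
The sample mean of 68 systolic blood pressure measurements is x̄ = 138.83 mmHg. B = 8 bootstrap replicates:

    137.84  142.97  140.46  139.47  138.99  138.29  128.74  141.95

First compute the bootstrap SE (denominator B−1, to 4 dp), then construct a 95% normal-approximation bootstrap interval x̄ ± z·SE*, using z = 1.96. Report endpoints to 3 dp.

(130.300, 147.360)

Mean of replicates = 138.5888; sum of squared deviations = 132.5803; SE* = √(132.5803/7) = 4.3520
Margin = 1.96 × 4.3520 = 8.5299
Interval: 138.83 ± 8.5299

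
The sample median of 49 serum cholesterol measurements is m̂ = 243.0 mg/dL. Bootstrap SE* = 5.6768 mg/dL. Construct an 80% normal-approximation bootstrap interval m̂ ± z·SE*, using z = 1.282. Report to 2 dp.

(235.72, 250.28)

Margin = 1.282 × 5.6768 = 7.278
Interval: 243.0 ± 7.278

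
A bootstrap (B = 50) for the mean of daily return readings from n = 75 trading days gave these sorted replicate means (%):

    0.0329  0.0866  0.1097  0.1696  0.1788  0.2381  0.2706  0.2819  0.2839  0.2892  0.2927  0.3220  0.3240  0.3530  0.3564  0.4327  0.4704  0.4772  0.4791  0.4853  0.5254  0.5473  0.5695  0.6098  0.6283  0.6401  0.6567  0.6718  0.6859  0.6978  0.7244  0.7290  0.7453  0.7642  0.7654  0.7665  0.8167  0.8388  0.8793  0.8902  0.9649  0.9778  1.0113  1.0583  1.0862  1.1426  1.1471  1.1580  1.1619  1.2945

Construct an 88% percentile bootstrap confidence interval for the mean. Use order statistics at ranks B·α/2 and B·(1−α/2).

α = 0.12; lower rank = 50 × 0.060 = 3; upper rank = 50 × 0.940 = 47.
The 3rd smallest replicate is 0.1097; the 47th is 1.1471.

(0.1097, 1.1471)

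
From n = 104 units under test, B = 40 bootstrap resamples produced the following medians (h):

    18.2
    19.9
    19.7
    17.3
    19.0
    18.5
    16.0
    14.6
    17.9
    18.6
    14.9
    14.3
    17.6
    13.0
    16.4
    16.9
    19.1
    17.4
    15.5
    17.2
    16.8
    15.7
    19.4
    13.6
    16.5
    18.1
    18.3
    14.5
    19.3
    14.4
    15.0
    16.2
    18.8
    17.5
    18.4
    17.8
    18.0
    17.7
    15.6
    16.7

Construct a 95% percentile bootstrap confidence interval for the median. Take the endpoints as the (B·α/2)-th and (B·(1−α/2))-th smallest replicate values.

(13.0, 19.7)

Sorted replicates: 13.0, 13.6, 14.3, 14.4, 14.5, 14.6, 14.9, 15.0, 15.5, 15.6, 15.7, 16.0, 16.2, 16.4, 16.5, 16.7, 16.8, 16.9, 17.2, 17.3, 17.4, 17.5, 17.6, 17.7, 17.8, 17.9, 18.0, 18.1, 18.2, 18.3, 18.4, 18.5, 18.6, 18.8, 19.0, 19.1, 19.3, 19.4, 19.7, 19.9
α = 0.05; lower rank = 40 × 0.025 = 1; upper rank = 40 × 0.975 = 39.
The 1st smallest replicate is 13.0; the 39th is 19.7.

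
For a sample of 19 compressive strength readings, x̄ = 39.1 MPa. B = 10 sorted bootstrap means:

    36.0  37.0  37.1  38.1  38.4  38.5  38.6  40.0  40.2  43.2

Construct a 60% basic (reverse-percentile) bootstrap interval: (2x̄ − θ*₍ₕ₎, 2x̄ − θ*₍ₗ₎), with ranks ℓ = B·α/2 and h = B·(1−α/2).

(38.2, 41.2)

Percentile endpoints at ranks 2 and 8: θ*₍2₎ = 37.0, θ*₍8₎ = 40.0.
Basic interval reflects these around x̄:
  lower = 2 × 39.1 − 40.0 = 38.2
  upper = 2 × 39.1 − 37.0 = 41.2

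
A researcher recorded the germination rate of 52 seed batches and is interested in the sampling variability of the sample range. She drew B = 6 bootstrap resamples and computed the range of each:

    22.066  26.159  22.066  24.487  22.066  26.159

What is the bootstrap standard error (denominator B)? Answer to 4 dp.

Bootstrap SE is the standard deviation of the 6 replicate ranges.
Mean of replicates: (22.066 + 26.159 + 22.066 + 24.487 + 22.066 + 26.159) / 6 = 143.00300 / 6 = 23.83383
Sum of squared deviations: (−1.76783)² + (+2.32517)² + (−1.76783)² + (+0.65317)² + (−1.76783)² + (+2.32517)² = 20.61513
Variance = 20.61513 / 6 = 3.43586
SE* = √3.43586

SE* = 1.8536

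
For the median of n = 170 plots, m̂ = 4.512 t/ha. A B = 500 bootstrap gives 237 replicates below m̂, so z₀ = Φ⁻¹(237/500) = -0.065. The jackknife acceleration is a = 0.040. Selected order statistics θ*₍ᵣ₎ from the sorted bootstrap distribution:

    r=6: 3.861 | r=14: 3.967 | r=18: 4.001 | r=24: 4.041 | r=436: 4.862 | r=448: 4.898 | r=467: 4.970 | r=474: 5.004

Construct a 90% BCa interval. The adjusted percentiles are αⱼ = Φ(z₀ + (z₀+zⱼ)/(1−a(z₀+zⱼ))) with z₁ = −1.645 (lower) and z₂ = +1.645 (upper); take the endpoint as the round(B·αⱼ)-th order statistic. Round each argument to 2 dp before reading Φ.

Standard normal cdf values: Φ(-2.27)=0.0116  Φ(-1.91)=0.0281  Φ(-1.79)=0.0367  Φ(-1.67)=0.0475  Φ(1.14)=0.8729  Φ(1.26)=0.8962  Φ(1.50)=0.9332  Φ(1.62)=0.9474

Lower: z₀ + z₁ = -0.065 + (-1.645) = -1.710; 1 − a(z₀+z₁) = 1 − (0.040)(-1.710) = 1.0684; argument = -0.065 + (-1.710)/1.0684 = -1.6655 → -1.67.
α₁ = Φ(-1.67) = 0.0475; rank = round(500 × 0.0475) = 24; θ*₍24₎ = 4.041.
Upper: z₀ + z₂ = 1.580; 1 − a(z₀+z₂) = 0.9368; argument = 1.6216 → 1.62; α₂ = 0.9474; rank = 474; θ*₍474₎ = 5.004.

(4.041, 5.004)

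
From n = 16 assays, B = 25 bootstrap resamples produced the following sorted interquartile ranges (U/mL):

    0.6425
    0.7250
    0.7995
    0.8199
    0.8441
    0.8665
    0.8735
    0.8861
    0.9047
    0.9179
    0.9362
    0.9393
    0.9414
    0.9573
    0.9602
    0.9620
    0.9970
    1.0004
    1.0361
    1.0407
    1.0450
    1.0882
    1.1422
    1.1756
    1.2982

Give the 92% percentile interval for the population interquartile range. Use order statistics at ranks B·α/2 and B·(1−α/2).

α = 0.08; lower rank = 25 × 0.040 = 1; upper rank = 25 × 0.960 = 24.
The 1st smallest replicate is 0.6425; the 24th is 1.1756.

(0.6425, 1.1756)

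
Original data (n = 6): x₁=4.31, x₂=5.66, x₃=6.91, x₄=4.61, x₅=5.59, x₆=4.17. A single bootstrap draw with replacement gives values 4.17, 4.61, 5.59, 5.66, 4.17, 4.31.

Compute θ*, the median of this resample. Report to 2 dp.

Sorted: 4.17, 4.17, 4.31, 4.61, 5.59, 5.66
Median = average of the two middle values = 4.46

θ* = 4.46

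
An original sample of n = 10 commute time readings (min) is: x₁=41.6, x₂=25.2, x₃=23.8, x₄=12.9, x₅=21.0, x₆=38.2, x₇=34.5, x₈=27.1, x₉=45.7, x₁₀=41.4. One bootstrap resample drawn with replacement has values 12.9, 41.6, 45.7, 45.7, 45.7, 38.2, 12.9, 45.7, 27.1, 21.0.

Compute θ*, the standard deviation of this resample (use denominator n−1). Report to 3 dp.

Mean = 33.6500; sum of squared deviations = 1728.7650
s² = 1728.7650 / 9 = 192.0850
s = √192.0850 = 13.859

θ* = 13.859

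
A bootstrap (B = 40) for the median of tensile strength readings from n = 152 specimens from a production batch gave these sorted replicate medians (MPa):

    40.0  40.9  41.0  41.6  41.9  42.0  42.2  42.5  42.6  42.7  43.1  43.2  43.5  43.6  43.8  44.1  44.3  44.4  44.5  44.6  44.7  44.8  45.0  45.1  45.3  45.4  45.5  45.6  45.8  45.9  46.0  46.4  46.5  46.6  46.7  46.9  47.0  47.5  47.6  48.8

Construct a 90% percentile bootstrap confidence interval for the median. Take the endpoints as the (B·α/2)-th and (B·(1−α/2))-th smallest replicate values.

(40.9, 47.5)

α = 0.10; lower rank = 40 × 0.050 = 2; upper rank = 40 × 0.950 = 38.
The 2nd smallest replicate is 40.9; the 38th is 47.5.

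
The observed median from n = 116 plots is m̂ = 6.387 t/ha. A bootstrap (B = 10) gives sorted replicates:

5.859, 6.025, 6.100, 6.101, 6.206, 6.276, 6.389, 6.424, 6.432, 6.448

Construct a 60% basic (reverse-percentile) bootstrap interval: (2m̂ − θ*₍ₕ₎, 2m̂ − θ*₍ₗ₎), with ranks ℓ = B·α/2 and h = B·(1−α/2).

Percentile endpoints at ranks 2 and 8: θ*₍2₎ = 6.025, θ*₍8₎ = 6.424.
Basic interval reflects these around m̂:
  lower = 2 × 6.387 − 6.424 = 6.350
  upper = 2 × 6.387 − 6.025 = 6.749

(6.350, 6.749)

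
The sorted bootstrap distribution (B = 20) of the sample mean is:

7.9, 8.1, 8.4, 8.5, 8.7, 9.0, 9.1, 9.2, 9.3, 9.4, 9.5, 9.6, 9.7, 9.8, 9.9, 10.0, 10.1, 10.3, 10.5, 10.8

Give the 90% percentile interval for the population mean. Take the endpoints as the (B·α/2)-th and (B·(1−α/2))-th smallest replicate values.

(7.9, 10.5)

α = 0.10; lower rank = 20 × 0.050 = 1; upper rank = 20 × 0.950 = 19.
The 1st smallest replicate is 7.9; the 19th is 10.5.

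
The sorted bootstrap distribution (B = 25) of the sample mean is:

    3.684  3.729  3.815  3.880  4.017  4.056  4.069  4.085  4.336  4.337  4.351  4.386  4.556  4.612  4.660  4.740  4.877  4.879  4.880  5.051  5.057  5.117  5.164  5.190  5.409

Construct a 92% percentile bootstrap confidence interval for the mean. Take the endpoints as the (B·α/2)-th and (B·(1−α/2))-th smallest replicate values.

α = 0.08; lower rank = 25 × 0.040 = 1; upper rank = 25 × 0.960 = 24.
The 1st smallest replicate is 3.684; the 24th is 5.190.

(3.684, 5.190)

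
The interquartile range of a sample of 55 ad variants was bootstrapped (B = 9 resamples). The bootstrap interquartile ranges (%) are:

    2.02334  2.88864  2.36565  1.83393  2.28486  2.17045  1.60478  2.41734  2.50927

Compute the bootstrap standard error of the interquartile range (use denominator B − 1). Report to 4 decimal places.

Bootstrap SE is the standard deviation of the 9 replicate interquartile ranges.
Mean of replicates: (2.02334 + 2.88864 + 2.36565 + 1.83393 + 2.28486 + 2.17045 + 1.60478 + 2.41734 + 2.50927) / 9 = 20.098260 / 9 = 2.233140
Sum of squared deviations: (−0.209800)² + (+0.655500)² + (+0.132510)² + (−0.399210)² + (+0.051720)² + (−0.062690)² + (−0.628360)² + (+0.184200)² + (+0.276130)² = 1.162243
Variance = 1.162243 / 8 = 0.145280
SE* = √0.145280

SE* = 0.3812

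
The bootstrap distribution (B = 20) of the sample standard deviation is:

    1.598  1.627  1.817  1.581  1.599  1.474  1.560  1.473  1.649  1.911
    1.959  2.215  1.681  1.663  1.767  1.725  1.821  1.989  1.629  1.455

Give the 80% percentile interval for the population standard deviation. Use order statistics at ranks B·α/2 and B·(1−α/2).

(1.473, 1.959)

Sorted replicates: 1.455, 1.473, 1.474, 1.560, 1.581, 1.598, 1.599, 1.627, 1.629, 1.649, 1.663, 1.681, 1.725, 1.767, 1.817, 1.821, 1.911, 1.959, 1.989, 2.215
α = 0.20; lower rank = 20 × 0.100 = 2; upper rank = 20 × 0.900 = 18.
The 2nd smallest replicate is 1.473; the 18th is 1.959.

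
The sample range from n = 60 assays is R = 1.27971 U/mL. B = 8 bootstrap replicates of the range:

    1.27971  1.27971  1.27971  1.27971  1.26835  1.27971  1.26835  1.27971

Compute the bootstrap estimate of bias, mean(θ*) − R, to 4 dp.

bias = −0.0028

mean(θ*) = (1.27971 + 1.27971 + 1.27971 + 1.27971 + 1.26835 + 1.27971 + 1.26835 + 1.27971) / 8 = 1.27687
bias = 1.27687 − 1.27971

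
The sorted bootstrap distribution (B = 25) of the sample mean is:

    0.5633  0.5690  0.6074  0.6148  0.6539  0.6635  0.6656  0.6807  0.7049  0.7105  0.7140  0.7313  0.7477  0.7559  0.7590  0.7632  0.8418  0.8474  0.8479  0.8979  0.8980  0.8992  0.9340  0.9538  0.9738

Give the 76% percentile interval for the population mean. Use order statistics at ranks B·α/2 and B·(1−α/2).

α = 0.24; lower rank = 25 × 0.120 = 3; upper rank = 25 × 0.880 = 22.
The 3rd smallest replicate is 0.6074; the 22nd is 0.8992.

(0.6074, 0.8992)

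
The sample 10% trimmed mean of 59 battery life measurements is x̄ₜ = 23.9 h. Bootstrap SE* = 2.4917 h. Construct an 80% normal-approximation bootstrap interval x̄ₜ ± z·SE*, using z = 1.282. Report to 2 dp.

Margin = 1.282 × 2.4917 = 3.194
Interval: 23.9 ± 3.194

(20.71, 27.09)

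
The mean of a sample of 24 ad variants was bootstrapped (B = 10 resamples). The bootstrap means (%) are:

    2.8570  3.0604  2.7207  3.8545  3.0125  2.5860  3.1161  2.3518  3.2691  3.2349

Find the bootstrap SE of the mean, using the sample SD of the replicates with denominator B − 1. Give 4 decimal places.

Bootstrap SE is the standard deviation of the 10 replicate means.
Mean of replicates: (2.8570 + 3.0604 + 2.7207 + 3.8545 + 3.0125 + 2.5860 + 3.1161 + 2.3518 + 3.2691 + 3.2349) / 10 = 30.06300 / 10 = 3.00630
Sum of squared deviations: (−0.14930)² + (+0.05410)² + (−0.28560)² + (+0.84820)² + (+0.00620)² + (−0.42030)² + (+0.10980)² + (−0.65450)² + (+0.26280)² + (+0.22860)² = 1.56467
Variance = 1.56467 / 9 = 0.17385
SE* = √0.17385

SE* = 0.4170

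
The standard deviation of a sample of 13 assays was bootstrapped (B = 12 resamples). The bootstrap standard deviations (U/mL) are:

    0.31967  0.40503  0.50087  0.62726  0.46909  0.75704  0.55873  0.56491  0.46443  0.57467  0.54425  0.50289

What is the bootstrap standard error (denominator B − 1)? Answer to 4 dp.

Bootstrap SE is the standard deviation of the 12 replicate standard deviations.
Mean of replicates: (0.31967 + 0.40503 + 0.50087 + 0.62726 + 0.46909 + 0.75704 + 0.55873 + 0.56491 + 0.46443 + 0.57467 + 0.54425 + 0.50289) / 12 = 6.288840 / 12 = 0.524070
Sum of squared deviations: (−0.204400)² + (−0.119040)² + (−0.023200)² + (+0.103190)² + (−0.054980)² + (+0.232970)² + (+0.034660)² + (+0.040840)² + (−0.059640)² + (+0.050600)² + (+0.020180)² + (−0.021180)² = 0.134276
Variance = 0.134276 / 11 = 0.012207
SE* = √0.012207

SE* = 0.1105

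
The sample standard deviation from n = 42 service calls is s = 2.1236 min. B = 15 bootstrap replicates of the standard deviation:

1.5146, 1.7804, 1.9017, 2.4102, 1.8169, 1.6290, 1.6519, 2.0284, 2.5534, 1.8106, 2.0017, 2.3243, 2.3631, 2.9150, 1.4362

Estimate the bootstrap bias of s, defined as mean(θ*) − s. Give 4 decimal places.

bias = −0.1144

mean(θ*) = (1.5146 + 1.7804 + 1.9017 + 2.4102 + 1.8169 + 1.6290 + 1.6519 + 2.0284 + 2.5534 + 1.8106 + 2.0017 + 2.3243 + 2.3631 + 2.9150 + 1.4362) / 15 = 2.00916
bias = 2.00916 − 2.1236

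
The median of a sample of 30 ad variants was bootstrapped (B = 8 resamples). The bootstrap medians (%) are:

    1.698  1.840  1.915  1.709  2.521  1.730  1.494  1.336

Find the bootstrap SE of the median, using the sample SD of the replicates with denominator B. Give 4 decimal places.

Bootstrap SE is the standard deviation of the 8 replicate medians.
Mean of replicates: (1.698 + 1.840 + 1.915 + 1.709 + 2.521 + 1.730 + 1.494 + 1.336) / 8 = 14.243000 / 8 = 1.780375
Sum of squared deviations: (−0.082375)² + (+0.059625)² + (+0.134625)² + (−0.071375)² + (+0.740625)² + (−0.050375)² + (−0.286375)² + (−0.444375)² = 0.864102
Variance = 0.864102 / 8 = 0.108013
SE* = √0.108013

SE* = 0.3287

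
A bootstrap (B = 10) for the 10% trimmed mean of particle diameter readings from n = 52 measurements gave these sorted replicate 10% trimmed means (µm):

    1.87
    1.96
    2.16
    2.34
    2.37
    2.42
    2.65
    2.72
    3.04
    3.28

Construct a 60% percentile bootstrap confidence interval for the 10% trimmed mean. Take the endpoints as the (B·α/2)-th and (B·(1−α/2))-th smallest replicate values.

(1.96, 2.72)

α = 0.40; lower rank = 10 × 0.200 = 2; upper rank = 10 × 0.800 = 8.
The 2nd smallest replicate is 1.96; the 8th is 2.72.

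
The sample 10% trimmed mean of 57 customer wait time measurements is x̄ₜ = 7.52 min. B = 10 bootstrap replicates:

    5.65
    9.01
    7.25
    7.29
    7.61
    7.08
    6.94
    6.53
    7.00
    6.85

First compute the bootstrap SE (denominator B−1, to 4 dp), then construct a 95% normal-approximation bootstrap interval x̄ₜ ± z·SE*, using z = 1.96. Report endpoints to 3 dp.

(5.856, 9.184)

Mean of replicates = 7.1210; sum of squared deviations = 6.4883; SE* = √(6.4883/9) = 0.8491
Margin = 1.96 × 0.8491 = 1.6642
Interval: 7.52 ± 1.6642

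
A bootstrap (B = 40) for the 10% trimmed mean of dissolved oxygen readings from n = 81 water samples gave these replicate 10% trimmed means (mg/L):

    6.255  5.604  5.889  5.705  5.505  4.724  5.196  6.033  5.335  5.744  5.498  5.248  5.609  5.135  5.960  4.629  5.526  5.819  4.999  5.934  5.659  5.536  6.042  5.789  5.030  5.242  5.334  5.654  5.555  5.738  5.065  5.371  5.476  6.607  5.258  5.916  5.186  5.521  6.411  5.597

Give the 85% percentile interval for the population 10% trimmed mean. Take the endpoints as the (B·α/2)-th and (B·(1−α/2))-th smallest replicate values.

Sorted replicates: 4.629, 4.724, 4.999, 5.030, 5.065, 5.135, 5.186, 5.196, 5.242, 5.248, 5.258, 5.334, 5.335, 5.371, 5.476, 5.498, 5.505, 5.521, 5.526, 5.536, 5.555, 5.597, 5.604, 5.609, 5.654, 5.659, 5.705, 5.738, 5.744, 5.789, 5.819, 5.889, 5.916, 5.934, 5.960, 6.033, 6.042, 6.255, 6.411, 6.607
α = 0.15; lower rank = 40 × 0.075 = 3; upper rank = 40 × 0.925 = 37.
The 3rd smallest replicate is 4.999; the 37th is 6.042.

(4.999, 6.042)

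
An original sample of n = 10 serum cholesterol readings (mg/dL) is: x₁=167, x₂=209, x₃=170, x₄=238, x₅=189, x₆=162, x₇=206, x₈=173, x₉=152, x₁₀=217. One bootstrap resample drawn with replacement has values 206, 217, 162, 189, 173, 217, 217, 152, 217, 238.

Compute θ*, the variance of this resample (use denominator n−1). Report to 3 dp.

Mean = 198.8000; sum of squared deviations = 7219.6000
s² = 7219.6000 / 9 = 802.1778

θ* = 802.178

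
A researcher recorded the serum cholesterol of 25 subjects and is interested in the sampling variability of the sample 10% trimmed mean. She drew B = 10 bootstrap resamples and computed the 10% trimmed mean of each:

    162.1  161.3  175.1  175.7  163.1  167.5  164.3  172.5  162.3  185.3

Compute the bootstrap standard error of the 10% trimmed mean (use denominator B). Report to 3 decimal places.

SE* = 7.556

Bootstrap SE is the standard deviation of the 10 replicate 10% trimmed means.
Mean of replicates: (162.1 + 161.3 + 175.1 + 175.7 + 163.1 + 167.5 + 164.3 + 172.5 + 162.3 + 185.3) / 10 = 1689.2000 / 10 = 168.9200
Sum of squared deviations: (−6.8200)² + (−7.6200)² + (+6.1800)² + (+6.7800)² + (−5.8200)² + (−1.4200)² + (−4.6200)² + (+3.5800)² + (−6.6200)² + (+16.3800)² = 570.9160
Variance = 570.9160 / 10 = 57.0916
SE* = √57.0916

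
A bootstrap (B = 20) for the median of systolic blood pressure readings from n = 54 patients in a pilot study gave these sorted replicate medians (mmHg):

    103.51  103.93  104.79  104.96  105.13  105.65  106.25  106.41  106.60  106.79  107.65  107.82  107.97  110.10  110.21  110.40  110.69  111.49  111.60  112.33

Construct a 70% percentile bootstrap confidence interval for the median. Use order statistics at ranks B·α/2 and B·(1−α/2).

α = 0.30; lower rank = 20 × 0.150 = 3; upper rank = 20 × 0.850 = 17.
The 3rd smallest replicate is 104.79; the 17th is 110.69.

(104.79, 110.69)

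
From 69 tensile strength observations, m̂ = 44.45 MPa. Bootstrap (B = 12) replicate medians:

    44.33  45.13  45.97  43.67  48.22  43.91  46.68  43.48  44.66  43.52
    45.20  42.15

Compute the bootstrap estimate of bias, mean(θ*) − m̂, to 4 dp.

bias = +0.2933

mean(θ*) = (44.33 + 45.13 + 45.97 + 43.67 + 48.22 + 43.91 + 46.68 + 43.48 + 44.66 + 43.52 + 45.20 + 42.15) / 12 = 44.74333
bias = 44.74333 − 44.45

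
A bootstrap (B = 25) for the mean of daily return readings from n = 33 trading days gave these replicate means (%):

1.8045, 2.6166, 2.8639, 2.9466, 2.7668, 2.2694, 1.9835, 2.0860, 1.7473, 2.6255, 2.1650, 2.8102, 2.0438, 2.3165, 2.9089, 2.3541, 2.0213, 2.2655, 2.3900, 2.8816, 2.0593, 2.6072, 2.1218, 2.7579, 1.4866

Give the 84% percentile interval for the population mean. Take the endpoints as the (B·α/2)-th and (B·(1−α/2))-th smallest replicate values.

Sorted replicates: 1.4866, 1.7473, 1.8045, 1.9835, 2.0213, 2.0438, 2.0593, 2.0860, 2.1218, 2.1650, 2.2655, 2.2694, 2.3165, 2.3541, 2.3900, 2.6072, 2.6166, 2.6255, 2.7579, 2.7668, 2.8102, 2.8639, 2.8816, 2.9089, 2.9466
α = 0.16; lower rank = 25 × 0.080 = 2; upper rank = 25 × 0.920 = 23.
The 2nd smallest replicate is 1.7473; the 23rd is 2.8816.

(1.7473, 2.8816)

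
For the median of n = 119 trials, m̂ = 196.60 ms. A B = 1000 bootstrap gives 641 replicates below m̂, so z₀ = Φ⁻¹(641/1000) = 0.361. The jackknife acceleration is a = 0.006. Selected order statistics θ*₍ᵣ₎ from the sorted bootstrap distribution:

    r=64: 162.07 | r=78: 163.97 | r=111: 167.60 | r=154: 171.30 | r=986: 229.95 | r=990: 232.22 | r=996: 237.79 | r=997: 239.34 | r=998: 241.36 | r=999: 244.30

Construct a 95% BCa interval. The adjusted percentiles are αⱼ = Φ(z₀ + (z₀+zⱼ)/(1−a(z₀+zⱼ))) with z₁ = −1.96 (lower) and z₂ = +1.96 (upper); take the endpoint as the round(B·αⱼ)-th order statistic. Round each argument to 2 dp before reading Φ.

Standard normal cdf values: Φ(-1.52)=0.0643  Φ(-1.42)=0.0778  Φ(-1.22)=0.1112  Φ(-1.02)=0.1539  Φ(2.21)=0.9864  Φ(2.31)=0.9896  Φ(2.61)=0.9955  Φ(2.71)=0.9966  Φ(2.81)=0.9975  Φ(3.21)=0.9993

(167.60, 239.34)

Lower: z₀ + z₁ = 0.361 + (-1.960) = -1.599; 1 − a(z₀+z₁) = 1 − (0.006)(-1.599) = 1.0096; argument = 0.361 + (-1.599)/1.0096 = -1.2228 → -1.22.
α₁ = Φ(-1.22) = 0.1112; rank = round(1000 × 0.1112) = 111; θ*₍111₎ = 167.60.
Upper: z₀ + z₂ = 2.321; 1 − a(z₀+z₂) = 0.9861; argument = 2.7148 → 2.71; α₂ = 0.9966; rank = 997; θ*₍997₎ = 239.34.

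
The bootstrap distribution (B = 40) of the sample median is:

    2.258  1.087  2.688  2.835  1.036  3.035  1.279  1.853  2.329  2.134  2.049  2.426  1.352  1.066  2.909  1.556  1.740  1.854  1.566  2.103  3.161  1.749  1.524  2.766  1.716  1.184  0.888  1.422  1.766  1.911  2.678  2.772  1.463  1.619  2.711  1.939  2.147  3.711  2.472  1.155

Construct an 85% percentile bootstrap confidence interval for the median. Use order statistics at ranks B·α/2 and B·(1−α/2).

(1.066, 2.909)

Sorted replicates: 0.888, 1.036, 1.066, 1.087, 1.155, 1.184, 1.279, 1.352, 1.422, 1.463, 1.524, 1.556, 1.566, 1.619, 1.716, 1.740, 1.749, 1.766, 1.853, 1.854, 1.911, 1.939, 2.049, 2.103, 2.134, 2.147, 2.258, 2.329, 2.426, 2.472, 2.678, 2.688, 2.711, 2.766, 2.772, 2.835, 2.909, 3.035, 3.161, 3.711
α = 0.15; lower rank = 40 × 0.075 = 3; upper rank = 40 × 0.925 = 37.
The 3rd smallest replicate is 1.066; the 37th is 2.909.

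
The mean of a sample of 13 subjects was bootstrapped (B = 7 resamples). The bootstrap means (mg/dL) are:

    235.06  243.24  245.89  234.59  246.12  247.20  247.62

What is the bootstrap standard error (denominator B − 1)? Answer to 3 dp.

SE* = 5.637

Bootstrap SE is the standard deviation of the 7 replicate means.
Mean of replicates: (235.06 + 243.24 + 245.89 + 234.59 + 246.12 + 247.20 + 247.62) / 7 = 1699.7200 / 7 = 242.8171
Sum of squared deviations: (−7.7571)² + (+0.4229)² + (+3.0729)² + (−8.2271)² + (+3.3029)² + (+4.3829)² + (+4.8029)² = 190.6661
Variance = 190.6661 / 6 = 31.7777
SE* = √31.7777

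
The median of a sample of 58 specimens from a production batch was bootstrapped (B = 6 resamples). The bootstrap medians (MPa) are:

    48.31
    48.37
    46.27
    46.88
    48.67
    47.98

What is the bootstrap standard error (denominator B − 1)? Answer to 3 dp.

SE* = 0.953

Bootstrap SE is the standard deviation of the 6 replicate medians.
Mean of replicates: (48.31 + 48.37 + 46.27 + 46.88 + 48.67 + 47.98) / 6 = 286.4800 / 6 = 47.7467
Sum of squared deviations: (+0.5633)² + (+0.6233)² + (−1.4767)² + (−0.8667)² + (+0.9233)² + (+0.2333)² = 4.5445
Variance = 4.5445 / 5 = 0.9089
SE* = √0.9089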